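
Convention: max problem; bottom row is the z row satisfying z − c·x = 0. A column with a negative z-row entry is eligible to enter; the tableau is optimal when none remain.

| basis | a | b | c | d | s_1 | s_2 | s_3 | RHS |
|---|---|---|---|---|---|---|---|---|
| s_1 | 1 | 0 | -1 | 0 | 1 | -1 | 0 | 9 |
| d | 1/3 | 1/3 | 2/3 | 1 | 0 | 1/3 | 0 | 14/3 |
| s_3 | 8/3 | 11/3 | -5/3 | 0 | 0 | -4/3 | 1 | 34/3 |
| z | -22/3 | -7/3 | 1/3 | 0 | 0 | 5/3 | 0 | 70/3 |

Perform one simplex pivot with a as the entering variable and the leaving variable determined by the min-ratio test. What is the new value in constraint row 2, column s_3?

Ratio test on column a — row 1: 9/1 = 9; row 2: (14/3)/(1/3) = 14; row 3: (34/3)/(8/3) = 17/4. Minimum is 17/4 at row 3 (s_3 leaves); pivot element 8/3.
Divide row 3 by 8/3; eliminate column a from the other rows.
Row 2 update in column s_3: 0 − (1/3)·(3/8) = -1/8.

-1/8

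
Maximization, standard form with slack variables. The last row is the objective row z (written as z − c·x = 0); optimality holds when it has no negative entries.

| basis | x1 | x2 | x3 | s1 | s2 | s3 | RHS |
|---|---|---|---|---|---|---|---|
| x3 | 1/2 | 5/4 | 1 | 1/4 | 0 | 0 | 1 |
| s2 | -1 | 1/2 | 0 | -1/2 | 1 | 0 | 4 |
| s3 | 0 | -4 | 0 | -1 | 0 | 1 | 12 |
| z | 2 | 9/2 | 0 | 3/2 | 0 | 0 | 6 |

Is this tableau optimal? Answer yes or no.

yes

Every z-row coefficient is ≥ 0, so the tableau is optimal.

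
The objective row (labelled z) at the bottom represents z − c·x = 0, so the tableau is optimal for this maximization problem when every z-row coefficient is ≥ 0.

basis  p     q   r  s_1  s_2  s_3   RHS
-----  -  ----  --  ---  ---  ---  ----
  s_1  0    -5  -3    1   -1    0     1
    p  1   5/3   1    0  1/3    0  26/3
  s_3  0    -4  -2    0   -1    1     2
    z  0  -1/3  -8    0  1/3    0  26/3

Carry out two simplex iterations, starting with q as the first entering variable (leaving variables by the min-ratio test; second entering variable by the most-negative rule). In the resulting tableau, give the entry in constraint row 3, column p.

2

Ratio test on column q — row 1: entry -5 ≤ 0; row 2: (26/3)/(5/3) = 26/5; row 3: entry -4 ≤ 0. Minimum is 26/5 at row 2 (p leaves); pivot element 5/3.
Divide row 2 by 5/3; eliminate column q from the other rows.
Second iteration: most negative z-row entry is -39/5 in column r, so r enters.
Ratio test on column r — row 1: entry 0 ≤ 0; row 2: (26/5)/(3/5) = 26/3; row 3: (114/5)/(2/5) = 57. Minimum is 26/3 at row 2 (q leaves); pivot element 3/5.
Divide row 2 by 3/5; eliminate column r from the other rows.
After both pivots, the entry at constraint row 3, column p is 2.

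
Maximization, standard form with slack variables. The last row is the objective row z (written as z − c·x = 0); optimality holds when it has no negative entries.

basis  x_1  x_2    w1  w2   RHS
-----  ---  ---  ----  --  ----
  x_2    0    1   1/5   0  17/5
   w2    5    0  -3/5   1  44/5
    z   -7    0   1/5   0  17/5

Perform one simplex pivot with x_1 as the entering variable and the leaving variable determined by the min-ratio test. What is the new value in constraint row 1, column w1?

1/5

Ratio test on column x_1 — row 1: entry 0 ≤ 0; row 2: (44/5)/5 = 44/25. Minimum is 44/25 at row 2 (w2 leaves); pivot element 5.
Divide row 2 by 5; eliminate column x_1 from the other rows.
Row 1 update in column w1: 1/5 − 0·(-3/25) = 1/5.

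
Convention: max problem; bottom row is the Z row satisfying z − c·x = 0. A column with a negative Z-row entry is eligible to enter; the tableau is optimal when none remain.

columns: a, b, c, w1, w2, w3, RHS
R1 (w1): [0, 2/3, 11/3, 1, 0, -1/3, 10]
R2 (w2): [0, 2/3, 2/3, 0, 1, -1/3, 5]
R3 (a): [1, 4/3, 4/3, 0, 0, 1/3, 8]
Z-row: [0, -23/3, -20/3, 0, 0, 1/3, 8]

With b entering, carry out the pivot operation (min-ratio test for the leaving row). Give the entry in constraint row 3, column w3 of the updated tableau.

1/4

Ratio test on column b — row 1: 10/(2/3) = 15; row 2: 5/(2/3) = 15/2; row 3: 8/(4/3) = 6. Minimum is 6 at row 3 (a leaves); pivot element 4/3.
Divide row 3 by 4/3; eliminate column b from the other rows.
In the new row 3, the w3 entry is the old entry divided by the pivot: (1/3)/(4/3) = 1/4.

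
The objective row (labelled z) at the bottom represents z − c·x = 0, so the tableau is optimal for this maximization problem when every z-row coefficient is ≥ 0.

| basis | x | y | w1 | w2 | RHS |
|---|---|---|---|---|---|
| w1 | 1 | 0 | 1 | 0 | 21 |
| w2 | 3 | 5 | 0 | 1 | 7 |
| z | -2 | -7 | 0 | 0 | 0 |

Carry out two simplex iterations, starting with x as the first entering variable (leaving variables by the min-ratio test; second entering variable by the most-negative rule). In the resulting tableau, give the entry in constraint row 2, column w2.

Ratio test on column x — row 1: 21/1 = 21; row 2: 7/3 = 7/3. Minimum is 7/3 at row 2 (w2 leaves); pivot element 3.
Divide row 2 by 3; eliminate column x from the other rows.
Second iteration: most negative z-row entry is -11/3 in column y, so y enters.
Ratio test on column y — row 1: entry -5/3 ≤ 0; row 2: (7/3)/(5/3) = 7/5. Minimum is 7/5 at row 2 (x leaves); pivot element 5/3.
Divide row 2 by 5/3; eliminate column y from the other rows.
After both pivots, the entry at constraint row 2, column w2 is 1/5.

1/5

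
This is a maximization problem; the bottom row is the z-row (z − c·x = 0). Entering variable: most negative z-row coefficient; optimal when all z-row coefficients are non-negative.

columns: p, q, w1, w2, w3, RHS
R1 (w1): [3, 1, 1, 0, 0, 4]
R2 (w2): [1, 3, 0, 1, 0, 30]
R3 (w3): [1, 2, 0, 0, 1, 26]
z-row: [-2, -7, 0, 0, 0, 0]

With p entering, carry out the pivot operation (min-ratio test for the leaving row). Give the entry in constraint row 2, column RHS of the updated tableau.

86/3

Ratio test on column p — row 1: 4/3 = 4/3; row 2: 30/1 = 30; row 3: 26/1 = 26. Minimum is 4/3 at row 1 (w1 leaves); pivot element 3.
Divide row 1 by 3; eliminate column p from the other rows.
Row 2 update in column RHS: 30 − 1·(4/3) = 86/3.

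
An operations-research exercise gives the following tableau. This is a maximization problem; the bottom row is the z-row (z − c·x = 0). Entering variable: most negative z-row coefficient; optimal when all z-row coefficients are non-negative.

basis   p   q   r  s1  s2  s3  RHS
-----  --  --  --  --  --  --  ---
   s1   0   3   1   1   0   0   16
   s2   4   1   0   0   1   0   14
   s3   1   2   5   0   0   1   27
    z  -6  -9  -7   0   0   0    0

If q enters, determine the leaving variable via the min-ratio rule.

s1

Column q entries and ratios — s1: 16/3 = 16/3; s2: 14/1 = 14; s3: 27/2 = 27/2.
Smallest ratio is 16/3 in the row of s1, so s1 leaves.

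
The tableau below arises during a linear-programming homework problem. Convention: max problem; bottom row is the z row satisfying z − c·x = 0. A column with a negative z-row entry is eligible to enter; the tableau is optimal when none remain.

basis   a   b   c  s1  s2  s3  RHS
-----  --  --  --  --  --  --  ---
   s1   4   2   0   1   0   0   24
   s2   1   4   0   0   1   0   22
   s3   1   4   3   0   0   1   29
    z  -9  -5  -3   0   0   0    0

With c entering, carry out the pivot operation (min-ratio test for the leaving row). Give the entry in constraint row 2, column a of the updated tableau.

Ratio test on column c — row 1: entry 0 ≤ 0; row 2: entry 0 ≤ 0; row 3: 29/3 = 29/3. Minimum is 29/3 at row 3 (s3 leaves); pivot element 3.
Divide row 3 by 3; eliminate column c from the other rows.
Row 2 update in column a: 1 − 0·(1/3) = 1.

1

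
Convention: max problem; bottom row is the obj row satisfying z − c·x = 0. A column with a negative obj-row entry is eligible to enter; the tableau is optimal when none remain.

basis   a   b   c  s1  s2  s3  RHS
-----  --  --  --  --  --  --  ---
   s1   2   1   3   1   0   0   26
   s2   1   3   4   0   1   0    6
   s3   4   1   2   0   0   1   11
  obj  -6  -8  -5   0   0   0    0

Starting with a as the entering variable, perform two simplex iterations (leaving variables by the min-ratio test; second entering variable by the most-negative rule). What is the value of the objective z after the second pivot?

Ratio test on column a — row 1: 26/2 = 13; row 2: 6/1 = 6; row 3: 11/4 = 11/4. Minimum is 11/4 at row 3 (s3 leaves); pivot element 4.
Pivot on row 3; the obj-row RHS becomes 0 − (-6)·(11/4) = 33/2.
Next entering variable (most negative obj-row entry -13/2): b.
Ratio test on column b — row 1: (41/2)/(1/2) = 41; row 2: (13/4)/(11/4) = 13/11; row 3: (11/4)/(1/4) = 11. Minimum is 13/11 at row 2 (s2 leaves); pivot element 11/4.
After the second pivot the obj-row RHS is 33/2 − (-13/2)·(13/11) = 266/11.

266/11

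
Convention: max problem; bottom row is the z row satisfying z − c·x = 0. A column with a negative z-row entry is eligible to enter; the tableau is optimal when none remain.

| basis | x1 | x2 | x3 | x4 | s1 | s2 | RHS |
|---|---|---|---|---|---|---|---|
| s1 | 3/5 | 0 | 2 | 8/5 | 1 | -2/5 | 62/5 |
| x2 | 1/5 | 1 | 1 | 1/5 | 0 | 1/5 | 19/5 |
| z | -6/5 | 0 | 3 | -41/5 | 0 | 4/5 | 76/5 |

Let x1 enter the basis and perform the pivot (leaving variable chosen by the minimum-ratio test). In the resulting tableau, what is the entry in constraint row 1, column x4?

Ratio test on column x1 — row 1: (62/5)/(3/5) = 62/3; row 2: (19/5)/(1/5) = 19. Minimum is 19 at row 2 (x2 leaves); pivot element 1/5.
Divide row 2 by 1/5; eliminate column x1 from the other rows.
Row 1 update in column x4: 8/5 − (3/5)·1 = 1.

1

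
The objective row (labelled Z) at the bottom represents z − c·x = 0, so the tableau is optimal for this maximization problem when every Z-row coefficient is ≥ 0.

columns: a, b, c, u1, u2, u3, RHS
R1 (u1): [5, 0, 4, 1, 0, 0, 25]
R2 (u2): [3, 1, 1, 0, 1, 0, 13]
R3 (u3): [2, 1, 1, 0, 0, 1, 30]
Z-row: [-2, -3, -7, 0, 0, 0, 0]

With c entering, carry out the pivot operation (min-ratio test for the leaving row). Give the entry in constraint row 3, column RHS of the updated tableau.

95/4

Ratio test on column c — row 1: 25/4 = 25/4; row 2: 13/1 = 13; row 3: 30/1 = 30. Minimum is 25/4 at row 1 (u1 leaves); pivot element 4.
Divide row 1 by 4; eliminate column c from the other rows.
Row 3 update in column RHS: 30 − 1·(25/4) = 95/4.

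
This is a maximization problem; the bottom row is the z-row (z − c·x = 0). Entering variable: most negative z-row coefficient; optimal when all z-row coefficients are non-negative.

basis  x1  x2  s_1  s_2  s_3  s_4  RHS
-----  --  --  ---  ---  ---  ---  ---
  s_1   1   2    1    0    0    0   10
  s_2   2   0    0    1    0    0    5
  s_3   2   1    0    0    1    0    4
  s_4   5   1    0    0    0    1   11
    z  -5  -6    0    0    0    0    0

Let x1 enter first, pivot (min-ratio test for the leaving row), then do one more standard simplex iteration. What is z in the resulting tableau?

Ratio test on column x1 — row 1: 10/1 = 10; row 2: 5/2 = 5/2; row 3: 4/2 = 2; row 4: 11/5 = 11/5. Minimum is 2 at row 3 (s_3 leaves); pivot element 2.
Pivot on row 3; the z-row RHS becomes 0 − (-5)·2 = 10.
Next entering variable (most negative z-row entry -7/2): x2.
Ratio test on column x2 — row 1: 8/(3/2) = 16/3; row 2: entry -1 ≤ 0; row 3: 2/(1/2) = 4; row 4: entry -3/2 ≤ 0. Minimum is 4 at row 3 (x1 leaves); pivot element 1/2.
After the second pivot the z-row RHS is 10 − (-7/2)·4 = 24.

24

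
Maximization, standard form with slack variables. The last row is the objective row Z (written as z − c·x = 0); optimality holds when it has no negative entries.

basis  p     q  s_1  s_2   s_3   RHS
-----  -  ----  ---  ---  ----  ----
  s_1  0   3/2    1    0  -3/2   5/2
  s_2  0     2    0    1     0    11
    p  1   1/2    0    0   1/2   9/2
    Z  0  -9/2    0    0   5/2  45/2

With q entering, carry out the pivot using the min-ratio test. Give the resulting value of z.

30

Ratio test on column q — row 1: (5/2)/(3/2) = 5/3; row 2: 11/2 = 11/2; row 3: (9/2)/(1/2) = 9. Minimum is 5/3 at row 1 (s_1 leaves); pivot element 3/2.
Pivot on row 1; the Z-row RHS becomes 45/2 − (-9/2)·(5/3) = 30.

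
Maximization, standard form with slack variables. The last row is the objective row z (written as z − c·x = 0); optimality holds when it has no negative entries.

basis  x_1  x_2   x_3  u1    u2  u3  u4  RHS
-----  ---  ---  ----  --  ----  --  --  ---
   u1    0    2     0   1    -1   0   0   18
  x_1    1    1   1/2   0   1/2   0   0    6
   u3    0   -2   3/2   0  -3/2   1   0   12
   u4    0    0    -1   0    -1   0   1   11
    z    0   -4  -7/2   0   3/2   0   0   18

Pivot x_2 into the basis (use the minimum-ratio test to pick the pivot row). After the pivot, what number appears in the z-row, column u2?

7/2

Ratio test on column x_2 — row 1: 18/2 = 9; row 2: 6/1 = 6; row 3: entry -2 ≤ 0; row 4: entry 0 ≤ 0. Minimum is 6 at row 2 (x_1 leaves); pivot element 1.
Divide row 2 by 1; eliminate column x_2 from the other rows.
z-row update in column u2: 3/2 − (-4)·(1/2) = 7/2.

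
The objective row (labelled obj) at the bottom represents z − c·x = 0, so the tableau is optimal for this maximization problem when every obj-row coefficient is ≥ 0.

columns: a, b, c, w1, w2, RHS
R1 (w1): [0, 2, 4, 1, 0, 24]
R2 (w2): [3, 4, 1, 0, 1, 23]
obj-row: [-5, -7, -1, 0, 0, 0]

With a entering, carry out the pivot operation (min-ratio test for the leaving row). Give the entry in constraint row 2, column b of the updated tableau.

4/3

Ratio test on column a — row 1: entry 0 ≤ 0; row 2: 23/3 = 23/3. Minimum is 23/3 at row 2 (w2 leaves); pivot element 3.
Divide row 2 by 3; eliminate column a from the other rows.
In the new row 2, the b entry is the old entry divided by the pivot: 4/3 = 4/3.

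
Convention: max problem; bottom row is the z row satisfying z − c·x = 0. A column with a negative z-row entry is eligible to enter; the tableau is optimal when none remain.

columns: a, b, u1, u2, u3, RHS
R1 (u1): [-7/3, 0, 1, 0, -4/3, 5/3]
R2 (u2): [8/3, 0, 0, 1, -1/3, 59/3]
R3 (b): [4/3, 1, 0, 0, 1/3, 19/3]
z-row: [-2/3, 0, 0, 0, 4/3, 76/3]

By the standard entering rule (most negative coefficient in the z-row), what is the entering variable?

a

Negative z-row entries: a: -2/3.
The most negative is -2/3 in column a, so a enters.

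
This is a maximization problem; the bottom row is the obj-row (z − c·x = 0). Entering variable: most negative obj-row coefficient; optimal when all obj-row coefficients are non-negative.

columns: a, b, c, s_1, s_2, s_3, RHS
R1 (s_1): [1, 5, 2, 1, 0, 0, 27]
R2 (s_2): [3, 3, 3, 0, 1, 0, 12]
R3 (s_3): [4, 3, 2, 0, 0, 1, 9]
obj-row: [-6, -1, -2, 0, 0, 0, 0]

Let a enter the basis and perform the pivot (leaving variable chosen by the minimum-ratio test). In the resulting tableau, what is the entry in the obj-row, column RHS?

Ratio test on column a — row 1: 27/1 = 27; row 2: 12/3 = 4; row 3: 9/4 = 9/4. Minimum is 9/4 at row 3 (s_3 leaves); pivot element 4.
Divide row 3 by 4; eliminate column a from the other rows.
obj-row update in column RHS: 0 − (-6)·(9/4) = 27/2.

27/2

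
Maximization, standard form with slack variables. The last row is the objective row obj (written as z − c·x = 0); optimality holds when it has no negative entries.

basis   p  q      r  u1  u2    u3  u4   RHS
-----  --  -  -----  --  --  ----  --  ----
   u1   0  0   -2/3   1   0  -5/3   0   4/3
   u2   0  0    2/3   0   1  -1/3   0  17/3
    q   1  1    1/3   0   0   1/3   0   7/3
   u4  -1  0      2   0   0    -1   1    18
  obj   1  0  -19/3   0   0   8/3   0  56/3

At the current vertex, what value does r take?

0

r is not in the basis, so in the current basic feasible solution r = 0.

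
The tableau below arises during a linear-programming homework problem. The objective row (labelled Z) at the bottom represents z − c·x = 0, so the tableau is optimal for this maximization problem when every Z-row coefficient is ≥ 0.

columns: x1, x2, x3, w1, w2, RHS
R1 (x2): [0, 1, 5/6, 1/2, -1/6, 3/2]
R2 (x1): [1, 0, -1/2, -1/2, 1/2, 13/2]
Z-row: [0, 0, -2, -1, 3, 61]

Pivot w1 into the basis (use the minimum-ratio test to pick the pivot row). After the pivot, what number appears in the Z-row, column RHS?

64

Ratio test on column w1 — row 1: (3/2)/(1/2) = 3; row 2: entry -1/2 ≤ 0. Minimum is 3 at row 1 (x2 leaves); pivot element 1/2.
Divide row 1 by 1/2; eliminate column w1 from the other rows.
Z-row update in column RHS: 61 − (-1)·3 = 64.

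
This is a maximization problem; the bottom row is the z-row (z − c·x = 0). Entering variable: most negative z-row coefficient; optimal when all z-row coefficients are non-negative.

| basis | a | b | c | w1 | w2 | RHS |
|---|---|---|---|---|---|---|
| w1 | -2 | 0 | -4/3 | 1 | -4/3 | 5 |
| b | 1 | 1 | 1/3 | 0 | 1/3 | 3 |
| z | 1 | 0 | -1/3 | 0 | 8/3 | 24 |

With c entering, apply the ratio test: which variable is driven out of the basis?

Column c entries and ratios — w1: -4/3 ≤ 0, skip; b: 3/(1/3) = 9.
Smallest ratio is 9 in the row of b, so b leaves.

b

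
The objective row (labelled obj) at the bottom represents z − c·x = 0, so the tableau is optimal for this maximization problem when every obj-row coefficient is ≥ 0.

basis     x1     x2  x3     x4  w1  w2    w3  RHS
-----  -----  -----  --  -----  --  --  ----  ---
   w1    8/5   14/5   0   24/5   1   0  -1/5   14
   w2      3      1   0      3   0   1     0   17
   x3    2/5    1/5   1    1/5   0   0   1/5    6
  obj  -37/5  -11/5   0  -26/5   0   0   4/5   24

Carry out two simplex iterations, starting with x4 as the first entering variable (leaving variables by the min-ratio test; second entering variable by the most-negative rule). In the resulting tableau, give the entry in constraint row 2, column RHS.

Ratio test on column x4 — row 1: 14/(24/5) = 35/12; row 2: 17/3 = 17/3; row 3: 6/(1/5) = 30. Minimum is 35/12 at row 1 (w1 leaves); pivot element 24/5.
Divide row 1 by 24/5; eliminate column x4 from the other rows.
Second iteration: most negative obj-row entry is -17/3 in column x1, so x1 enters.
Ratio test on column x1 — row 1: (35/12)/(1/3) = 35/4; row 2: (33/4)/2 = 33/8; row 3: (65/12)/(1/3) = 65/4. Minimum is 33/8 at row 2 (w2 leaves); pivot element 2.
Divide row 2 by 2; eliminate column x1 from the other rows.
After both pivots, the entry at constraint row 2, column RHS is 33/8.

33/8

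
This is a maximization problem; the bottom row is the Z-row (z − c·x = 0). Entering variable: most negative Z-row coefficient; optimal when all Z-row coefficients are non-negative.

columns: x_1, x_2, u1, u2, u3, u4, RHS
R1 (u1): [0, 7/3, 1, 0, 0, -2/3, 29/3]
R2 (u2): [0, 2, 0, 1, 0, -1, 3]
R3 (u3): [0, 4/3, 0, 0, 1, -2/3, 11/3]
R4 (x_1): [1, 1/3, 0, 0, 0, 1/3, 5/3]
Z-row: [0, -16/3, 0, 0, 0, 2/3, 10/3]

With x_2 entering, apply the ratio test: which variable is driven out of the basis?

u2

Column x_2 entries and ratios — u1: (29/3)/(7/3) = 29/7; u2: 3/2 = 3/2; u3: (11/3)/(4/3) = 11/4; x_1: (5/3)/(1/3) = 5.
Smallest ratio is 3/2 in the row of u2, so u2 leaves.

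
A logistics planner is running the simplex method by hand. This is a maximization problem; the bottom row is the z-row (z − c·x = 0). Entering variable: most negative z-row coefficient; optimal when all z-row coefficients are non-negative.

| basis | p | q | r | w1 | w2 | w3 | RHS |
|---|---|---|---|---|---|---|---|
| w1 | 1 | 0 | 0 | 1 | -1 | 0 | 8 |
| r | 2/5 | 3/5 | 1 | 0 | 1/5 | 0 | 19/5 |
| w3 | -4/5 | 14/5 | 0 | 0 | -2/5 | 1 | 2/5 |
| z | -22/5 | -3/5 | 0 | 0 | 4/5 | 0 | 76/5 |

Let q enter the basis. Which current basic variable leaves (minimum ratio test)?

w3

Column q entries and ratios — w1: 0 ≤ 0, skip; r: (19/5)/(3/5) = 19/3; w3: (2/5)/(14/5) = 1/7.
Smallest ratio is 1/7 in the row of w3, so w3 leaves.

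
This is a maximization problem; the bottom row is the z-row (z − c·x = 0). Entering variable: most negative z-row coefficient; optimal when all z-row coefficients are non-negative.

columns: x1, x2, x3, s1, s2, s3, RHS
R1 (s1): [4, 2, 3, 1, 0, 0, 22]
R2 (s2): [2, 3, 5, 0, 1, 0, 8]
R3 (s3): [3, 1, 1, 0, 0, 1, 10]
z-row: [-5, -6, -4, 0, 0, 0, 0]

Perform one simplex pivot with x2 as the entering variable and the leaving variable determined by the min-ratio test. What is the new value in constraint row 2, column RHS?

Ratio test on column x2 — row 1: 22/2 = 11; row 2: 8/3 = 8/3; row 3: 10/1 = 10. Minimum is 8/3 at row 2 (s2 leaves); pivot element 3.
Divide row 2 by 3; eliminate column x2 from the other rows.
In the new row 2, the RHS entry is the old entry divided by the pivot: 8/3 = 8/3.

8/3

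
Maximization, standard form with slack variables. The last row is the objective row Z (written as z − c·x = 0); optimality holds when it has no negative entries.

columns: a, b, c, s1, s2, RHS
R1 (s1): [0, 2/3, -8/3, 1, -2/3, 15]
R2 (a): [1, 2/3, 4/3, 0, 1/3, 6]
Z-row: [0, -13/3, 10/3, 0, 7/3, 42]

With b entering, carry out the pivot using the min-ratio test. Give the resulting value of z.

81

Ratio test on column b — row 1: 15/(2/3) = 45/2; row 2: 6/(2/3) = 9. Minimum is 9 at row 2 (a leaves); pivot element 2/3.
Pivot on row 2; the Z-row RHS becomes 42 − (-13/3)·9 = 81.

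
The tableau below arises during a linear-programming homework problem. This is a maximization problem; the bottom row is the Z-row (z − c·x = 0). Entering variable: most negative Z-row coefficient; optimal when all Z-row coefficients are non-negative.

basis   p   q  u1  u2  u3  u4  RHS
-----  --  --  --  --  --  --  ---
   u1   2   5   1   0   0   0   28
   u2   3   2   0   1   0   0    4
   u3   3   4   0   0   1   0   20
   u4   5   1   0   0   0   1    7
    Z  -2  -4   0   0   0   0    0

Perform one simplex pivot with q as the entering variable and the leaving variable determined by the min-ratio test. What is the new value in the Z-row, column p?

4

Ratio test on column q — row 1: 28/5 = 28/5; row 2: 4/2 = 2; row 3: 20/4 = 5; row 4: 7/1 = 7. Minimum is 2 at row 2 (u2 leaves); pivot element 2.
Divide row 2 by 2; eliminate column q from the other rows.
Z-row update in column p: -2 − (-4)·(3/2) = 4.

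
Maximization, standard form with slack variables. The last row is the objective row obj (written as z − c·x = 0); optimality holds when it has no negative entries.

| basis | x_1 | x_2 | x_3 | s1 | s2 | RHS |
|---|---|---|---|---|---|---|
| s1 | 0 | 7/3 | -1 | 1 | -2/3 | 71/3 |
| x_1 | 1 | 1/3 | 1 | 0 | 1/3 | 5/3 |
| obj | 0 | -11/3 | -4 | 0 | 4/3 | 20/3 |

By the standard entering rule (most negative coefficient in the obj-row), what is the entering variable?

x_3

Negative obj-row entries: x_2: -11/3, x_3: -4.
The most negative is -4 in column x_3, so x_3 enters.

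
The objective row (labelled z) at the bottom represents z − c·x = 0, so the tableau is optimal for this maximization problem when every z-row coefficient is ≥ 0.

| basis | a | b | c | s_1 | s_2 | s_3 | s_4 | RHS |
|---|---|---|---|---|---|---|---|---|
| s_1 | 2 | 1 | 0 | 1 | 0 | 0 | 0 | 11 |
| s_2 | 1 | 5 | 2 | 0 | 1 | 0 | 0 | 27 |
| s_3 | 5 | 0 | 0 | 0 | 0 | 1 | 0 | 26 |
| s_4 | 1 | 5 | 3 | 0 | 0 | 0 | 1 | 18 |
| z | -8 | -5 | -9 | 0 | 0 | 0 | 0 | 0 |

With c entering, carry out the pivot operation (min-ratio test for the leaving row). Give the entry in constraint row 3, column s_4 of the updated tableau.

0

Ratio test on column c — row 1: entry 0 ≤ 0; row 2: 27/2 = 27/2; row 3: entry 0 ≤ 0; row 4: 18/3 = 6. Minimum is 6 at row 4 (s_4 leaves); pivot element 3.
Divide row 4 by 3; eliminate column c from the other rows.
Row 3 update in column s_4: 0 − 0·(1/3) = 0.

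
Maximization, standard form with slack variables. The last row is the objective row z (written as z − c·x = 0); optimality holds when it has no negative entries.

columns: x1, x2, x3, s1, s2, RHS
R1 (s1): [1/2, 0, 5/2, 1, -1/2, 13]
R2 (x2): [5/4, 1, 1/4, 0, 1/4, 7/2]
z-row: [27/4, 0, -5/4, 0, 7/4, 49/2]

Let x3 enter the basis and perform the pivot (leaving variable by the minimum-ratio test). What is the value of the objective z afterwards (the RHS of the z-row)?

Ratio test on column x3 — row 1: 13/(5/2) = 26/5; row 2: (7/2)/(1/4) = 14. Minimum is 26/5 at row 1 (s1 leaves); pivot element 5/2.
Pivot on row 1; the z-row RHS becomes 49/2 − (-5/4)·(26/5) = 31.

31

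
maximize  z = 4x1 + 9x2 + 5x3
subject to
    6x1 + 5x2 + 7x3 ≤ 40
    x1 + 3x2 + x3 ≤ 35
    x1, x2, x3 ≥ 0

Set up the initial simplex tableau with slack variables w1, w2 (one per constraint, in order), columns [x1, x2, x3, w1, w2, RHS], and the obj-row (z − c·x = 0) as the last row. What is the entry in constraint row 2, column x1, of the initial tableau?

1

Constraint 2 has coefficient 1 on x1.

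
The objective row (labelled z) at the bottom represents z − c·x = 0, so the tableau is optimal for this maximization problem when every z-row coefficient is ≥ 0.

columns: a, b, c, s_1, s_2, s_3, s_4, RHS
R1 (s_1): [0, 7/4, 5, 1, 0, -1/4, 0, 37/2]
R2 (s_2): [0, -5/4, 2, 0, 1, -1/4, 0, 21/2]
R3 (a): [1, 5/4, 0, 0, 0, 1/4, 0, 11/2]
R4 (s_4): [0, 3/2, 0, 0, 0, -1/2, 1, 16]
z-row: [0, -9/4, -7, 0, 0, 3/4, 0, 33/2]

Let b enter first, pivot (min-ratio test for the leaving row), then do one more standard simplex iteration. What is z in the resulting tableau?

Ratio test on column b — row 1: (37/2)/(7/4) = 74/7; row 2: entry -5/4 ≤ 0; row 3: (11/2)/(5/4) = 22/5; row 4: 16/(3/2) = 32/3. Minimum is 22/5 at row 3 (a leaves); pivot element 5/4.
Pivot on row 3; the z-row RHS becomes 33/2 − (-9/4)·(22/5) = 132/5.
Next entering variable (most negative z-row entry -7): c.
Ratio test on column c — row 1: (54/5)/5 = 54/25; row 2: 16/2 = 8; row 3: entry 0 ≤ 0; row 4: entry 0 ≤ 0. Minimum is 54/25 at row 1 (s_1 leaves); pivot element 5.
After the second pivot the z-row RHS is 132/5 − (-7)·(54/25) = 1038/25.

1038/25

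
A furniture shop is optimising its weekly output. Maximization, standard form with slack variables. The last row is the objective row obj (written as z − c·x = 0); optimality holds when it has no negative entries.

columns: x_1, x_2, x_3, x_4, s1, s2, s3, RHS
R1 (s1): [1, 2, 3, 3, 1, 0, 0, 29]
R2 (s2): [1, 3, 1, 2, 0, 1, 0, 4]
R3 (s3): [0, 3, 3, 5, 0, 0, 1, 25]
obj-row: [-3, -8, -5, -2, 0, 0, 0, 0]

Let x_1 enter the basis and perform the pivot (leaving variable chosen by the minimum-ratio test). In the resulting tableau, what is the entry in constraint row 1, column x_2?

-1

Ratio test on column x_1 — row 1: 29/1 = 29; row 2: 4/1 = 4; row 3: entry 0 ≤ 0. Minimum is 4 at row 2 (s2 leaves); pivot element 1.
Divide row 2 by 1; eliminate column x_1 from the other rows.
Row 1 update in column x_2: 2 − 1·3 = -1.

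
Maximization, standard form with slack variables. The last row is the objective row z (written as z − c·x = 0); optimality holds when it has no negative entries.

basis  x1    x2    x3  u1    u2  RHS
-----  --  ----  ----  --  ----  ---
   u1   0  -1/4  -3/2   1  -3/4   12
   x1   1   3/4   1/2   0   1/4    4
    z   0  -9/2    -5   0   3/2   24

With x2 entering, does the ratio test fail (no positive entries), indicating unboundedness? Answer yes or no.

Column x2 has positive entries in row(s) 2, so the ratio test bounds it — not unbounded.

no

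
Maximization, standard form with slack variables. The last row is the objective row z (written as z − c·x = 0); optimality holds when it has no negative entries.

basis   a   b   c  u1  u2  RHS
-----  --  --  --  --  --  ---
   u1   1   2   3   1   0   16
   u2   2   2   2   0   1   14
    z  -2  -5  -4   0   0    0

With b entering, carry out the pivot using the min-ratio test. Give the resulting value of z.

35

Ratio test on column b — row 1: 16/2 = 8; row 2: 14/2 = 7. Minimum is 7 at row 2 (u2 leaves); pivot element 2.
Pivot on row 2; the z-row RHS becomes 0 − (-5)·7 = 35.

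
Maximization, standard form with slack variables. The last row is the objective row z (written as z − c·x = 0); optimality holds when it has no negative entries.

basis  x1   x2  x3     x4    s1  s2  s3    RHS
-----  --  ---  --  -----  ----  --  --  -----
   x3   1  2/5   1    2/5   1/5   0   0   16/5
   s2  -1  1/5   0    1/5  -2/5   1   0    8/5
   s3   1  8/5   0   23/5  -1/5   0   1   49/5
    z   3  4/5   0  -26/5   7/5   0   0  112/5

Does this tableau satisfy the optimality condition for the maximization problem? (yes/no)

The z-row has a negative entry -26/5 in column x4, so it is not optimal.

no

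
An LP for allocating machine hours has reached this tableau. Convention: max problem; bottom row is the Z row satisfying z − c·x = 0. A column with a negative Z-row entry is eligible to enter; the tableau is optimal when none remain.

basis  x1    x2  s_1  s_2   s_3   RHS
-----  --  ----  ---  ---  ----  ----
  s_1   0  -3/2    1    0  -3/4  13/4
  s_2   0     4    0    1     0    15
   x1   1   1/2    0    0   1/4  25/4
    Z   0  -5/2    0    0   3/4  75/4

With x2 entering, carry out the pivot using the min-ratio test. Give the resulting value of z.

Ratio test on column x2 — row 1: entry -3/2 ≤ 0; row 2: 15/4 = 15/4; row 3: (25/4)/(1/2) = 25/2. Minimum is 15/4 at row 2 (s_2 leaves); pivot element 4.
Pivot on row 2; the Z-row RHS becomes 75/4 − (-5/2)·(15/4) = 225/8.

225/8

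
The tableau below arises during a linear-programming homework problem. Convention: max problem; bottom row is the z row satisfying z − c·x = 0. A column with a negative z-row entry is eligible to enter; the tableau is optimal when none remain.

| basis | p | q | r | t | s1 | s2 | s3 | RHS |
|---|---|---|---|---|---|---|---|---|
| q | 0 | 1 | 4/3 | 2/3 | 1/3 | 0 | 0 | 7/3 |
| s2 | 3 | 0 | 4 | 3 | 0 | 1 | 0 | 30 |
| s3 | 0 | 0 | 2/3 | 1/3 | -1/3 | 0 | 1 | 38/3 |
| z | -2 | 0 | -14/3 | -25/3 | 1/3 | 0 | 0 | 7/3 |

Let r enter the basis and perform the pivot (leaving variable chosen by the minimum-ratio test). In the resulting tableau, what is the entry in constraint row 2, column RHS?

Ratio test on column r — row 1: (7/3)/(4/3) = 7/4; row 2: 30/4 = 15/2; row 3: (38/3)/(2/3) = 19. Minimum is 7/4 at row 1 (q leaves); pivot element 4/3.
Divide row 1 by 4/3; eliminate column r from the other rows.
Row 2 update in column RHS: 30 − 4·(7/4) = 23.

23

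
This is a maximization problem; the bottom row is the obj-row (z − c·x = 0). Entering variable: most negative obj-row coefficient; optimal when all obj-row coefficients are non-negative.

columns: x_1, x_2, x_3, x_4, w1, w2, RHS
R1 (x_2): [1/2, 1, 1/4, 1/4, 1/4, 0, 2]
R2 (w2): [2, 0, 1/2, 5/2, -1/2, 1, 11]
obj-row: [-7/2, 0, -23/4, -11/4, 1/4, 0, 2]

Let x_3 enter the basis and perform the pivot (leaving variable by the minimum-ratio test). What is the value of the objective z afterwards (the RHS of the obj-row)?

Ratio test on column x_3 — row 1: 2/(1/4) = 8; row 2: 11/(1/2) = 22. Minimum is 8 at row 1 (x_2 leaves); pivot element 1/4.
Pivot on row 1; the obj-row RHS becomes 2 − (-23/4)·8 = 48.

48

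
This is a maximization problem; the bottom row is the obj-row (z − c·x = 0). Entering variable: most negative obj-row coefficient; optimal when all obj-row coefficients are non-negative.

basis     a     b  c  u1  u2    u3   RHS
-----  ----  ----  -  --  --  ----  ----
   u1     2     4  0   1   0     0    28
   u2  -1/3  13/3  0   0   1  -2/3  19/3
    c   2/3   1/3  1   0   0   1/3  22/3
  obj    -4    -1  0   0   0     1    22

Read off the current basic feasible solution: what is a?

0

a is not in the basis, so in the current basic feasible solution a = 0.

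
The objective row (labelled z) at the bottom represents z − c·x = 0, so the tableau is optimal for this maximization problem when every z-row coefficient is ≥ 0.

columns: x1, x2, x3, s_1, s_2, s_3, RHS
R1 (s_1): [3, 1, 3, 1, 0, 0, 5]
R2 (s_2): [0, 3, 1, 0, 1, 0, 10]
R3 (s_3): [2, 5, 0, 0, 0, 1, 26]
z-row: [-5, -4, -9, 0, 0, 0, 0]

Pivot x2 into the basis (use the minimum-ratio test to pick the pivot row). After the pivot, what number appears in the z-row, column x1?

Ratio test on column x2 — row 1: 5/1 = 5; row 2: 10/3 = 10/3; row 3: 26/5 = 26/5. Minimum is 10/3 at row 2 (s_2 leaves); pivot element 3.
Divide row 2 by 3; eliminate column x2 from the other rows.
z-row update in column x1: -5 − (-4)·0 = -5.

-5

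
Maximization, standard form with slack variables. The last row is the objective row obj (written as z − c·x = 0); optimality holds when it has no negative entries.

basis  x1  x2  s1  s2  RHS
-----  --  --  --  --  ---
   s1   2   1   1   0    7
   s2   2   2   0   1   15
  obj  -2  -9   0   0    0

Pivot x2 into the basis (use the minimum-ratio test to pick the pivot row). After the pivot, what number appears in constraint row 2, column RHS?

1

Ratio test on column x2 — row 1: 7/1 = 7; row 2: 15/2 = 15/2. Minimum is 7 at row 1 (s1 leaves); pivot element 1.
Divide row 1 by 1; eliminate column x2 from the other rows.
Row 2 update in column RHS: 15 − 2·7 = 1.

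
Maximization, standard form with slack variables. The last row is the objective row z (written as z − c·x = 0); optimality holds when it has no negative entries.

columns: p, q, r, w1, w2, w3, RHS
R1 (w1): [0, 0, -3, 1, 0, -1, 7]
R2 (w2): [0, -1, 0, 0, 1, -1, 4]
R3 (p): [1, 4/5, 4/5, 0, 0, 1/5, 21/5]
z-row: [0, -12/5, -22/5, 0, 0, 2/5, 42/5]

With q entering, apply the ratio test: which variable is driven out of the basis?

p

Column q entries and ratios — w1: 0 ≤ 0, skip; w2: -1 ≤ 0, skip; p: (21/5)/(4/5) = 21/4.
Smallest ratio is 21/4 in the row of p, so p leaves.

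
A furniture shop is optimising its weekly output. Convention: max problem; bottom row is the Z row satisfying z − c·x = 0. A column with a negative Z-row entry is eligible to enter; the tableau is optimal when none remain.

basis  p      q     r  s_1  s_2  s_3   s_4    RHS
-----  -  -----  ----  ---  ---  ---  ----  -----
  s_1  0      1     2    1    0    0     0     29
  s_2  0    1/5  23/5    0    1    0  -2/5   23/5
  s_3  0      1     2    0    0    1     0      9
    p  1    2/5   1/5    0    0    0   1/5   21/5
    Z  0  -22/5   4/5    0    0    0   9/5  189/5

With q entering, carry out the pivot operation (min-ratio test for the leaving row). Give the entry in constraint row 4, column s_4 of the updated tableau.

1/5

Ratio test on column q — row 1: 29/1 = 29; row 2: (23/5)/(1/5) = 23; row 3: 9/1 = 9; row 4: (21/5)/(2/5) = 21/2. Minimum is 9 at row 3 (s_3 leaves); pivot element 1.
Divide row 3 by 1; eliminate column q from the other rows.
Row 4 update in column s_4: 1/5 − (2/5)·0 = 1/5.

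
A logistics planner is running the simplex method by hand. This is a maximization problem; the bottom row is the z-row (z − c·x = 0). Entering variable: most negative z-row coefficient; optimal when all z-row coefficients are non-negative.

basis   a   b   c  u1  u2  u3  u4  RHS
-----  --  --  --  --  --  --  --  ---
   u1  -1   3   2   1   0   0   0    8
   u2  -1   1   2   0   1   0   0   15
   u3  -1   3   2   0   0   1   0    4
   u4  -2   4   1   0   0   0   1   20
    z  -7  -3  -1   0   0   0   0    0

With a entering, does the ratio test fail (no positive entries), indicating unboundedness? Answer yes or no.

Every constraint-row entry in column a is ≤ 0, so increasing a is unbounded.

yes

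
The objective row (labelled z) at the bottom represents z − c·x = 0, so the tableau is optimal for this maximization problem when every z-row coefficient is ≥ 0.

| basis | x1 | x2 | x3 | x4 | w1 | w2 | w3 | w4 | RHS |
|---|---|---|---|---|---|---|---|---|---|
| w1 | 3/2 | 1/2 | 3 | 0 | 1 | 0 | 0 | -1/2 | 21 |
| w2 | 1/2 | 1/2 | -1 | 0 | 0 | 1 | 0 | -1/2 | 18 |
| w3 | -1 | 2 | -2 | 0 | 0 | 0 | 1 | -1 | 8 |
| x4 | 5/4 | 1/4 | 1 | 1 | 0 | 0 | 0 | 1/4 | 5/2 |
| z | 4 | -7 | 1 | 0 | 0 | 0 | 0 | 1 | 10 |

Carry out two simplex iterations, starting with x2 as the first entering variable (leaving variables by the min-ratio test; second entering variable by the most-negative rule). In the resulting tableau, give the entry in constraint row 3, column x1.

Ratio test on column x2 — row 1: 21/(1/2) = 42; row 2: 18/(1/2) = 36; row 3: 8/2 = 4; row 4: (5/2)/(1/4) = 10. Minimum is 4 at row 3 (w3 leaves); pivot element 2.
Divide row 3 by 2; eliminate column x2 from the other rows.
Second iteration: most negative z-row entry is -6 in column x3, so x3 enters.
Ratio test on column x3 — row 1: 19/(7/2) = 38/7; row 2: entry -1/2 ≤ 0; row 3: entry -1 ≤ 0; row 4: (3/2)/(5/4) = 6/5. Minimum is 6/5 at row 4 (x4 leaves); pivot element 5/4.
Divide row 4 by 5/4; eliminate column x3 from the other rows.
After both pivots, the entry at constraint row 3, column x1 is 3/5.

3/5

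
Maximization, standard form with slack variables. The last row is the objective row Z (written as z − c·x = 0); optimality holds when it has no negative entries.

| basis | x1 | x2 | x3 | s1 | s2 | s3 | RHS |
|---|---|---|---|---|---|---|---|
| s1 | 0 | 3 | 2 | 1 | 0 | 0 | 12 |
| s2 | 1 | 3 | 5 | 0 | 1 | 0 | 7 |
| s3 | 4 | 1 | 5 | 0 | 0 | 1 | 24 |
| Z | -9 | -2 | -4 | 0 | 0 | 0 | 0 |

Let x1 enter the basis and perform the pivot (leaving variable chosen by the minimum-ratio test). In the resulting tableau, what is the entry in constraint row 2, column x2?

Ratio test on column x1 — row 1: entry 0 ≤ 0; row 2: 7/1 = 7; row 3: 24/4 = 6. Minimum is 6 at row 3 (s3 leaves); pivot element 4.
Divide row 3 by 4; eliminate column x1 from the other rows.
Row 2 update in column x2: 3 − 1·(1/4) = 11/4.

11/4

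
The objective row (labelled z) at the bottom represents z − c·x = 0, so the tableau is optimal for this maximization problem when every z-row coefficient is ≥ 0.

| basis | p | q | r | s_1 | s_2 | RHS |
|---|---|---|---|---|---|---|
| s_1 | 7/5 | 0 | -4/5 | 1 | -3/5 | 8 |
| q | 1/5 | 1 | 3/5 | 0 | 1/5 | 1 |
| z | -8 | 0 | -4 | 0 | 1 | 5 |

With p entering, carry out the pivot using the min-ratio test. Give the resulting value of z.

45

Ratio test on column p — row 1: 8/(7/5) = 40/7; row 2: 1/(1/5) = 5. Minimum is 5 at row 2 (q leaves); pivot element 1/5.
Pivot on row 2; the z-row RHS becomes 5 − (-8)·5 = 45.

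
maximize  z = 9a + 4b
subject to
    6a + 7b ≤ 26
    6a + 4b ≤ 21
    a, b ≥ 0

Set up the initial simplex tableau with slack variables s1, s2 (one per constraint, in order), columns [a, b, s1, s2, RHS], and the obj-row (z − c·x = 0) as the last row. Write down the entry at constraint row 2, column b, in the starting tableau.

4

Constraint 2 has coefficient 4 on b.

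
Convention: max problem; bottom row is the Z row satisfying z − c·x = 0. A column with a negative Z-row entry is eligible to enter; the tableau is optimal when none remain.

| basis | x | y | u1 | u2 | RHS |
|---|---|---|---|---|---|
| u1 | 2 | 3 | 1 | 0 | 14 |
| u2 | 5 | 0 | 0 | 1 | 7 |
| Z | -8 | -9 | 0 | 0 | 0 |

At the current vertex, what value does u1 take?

u1 is basic (row 1); its value is the RHS of that row, 14.

14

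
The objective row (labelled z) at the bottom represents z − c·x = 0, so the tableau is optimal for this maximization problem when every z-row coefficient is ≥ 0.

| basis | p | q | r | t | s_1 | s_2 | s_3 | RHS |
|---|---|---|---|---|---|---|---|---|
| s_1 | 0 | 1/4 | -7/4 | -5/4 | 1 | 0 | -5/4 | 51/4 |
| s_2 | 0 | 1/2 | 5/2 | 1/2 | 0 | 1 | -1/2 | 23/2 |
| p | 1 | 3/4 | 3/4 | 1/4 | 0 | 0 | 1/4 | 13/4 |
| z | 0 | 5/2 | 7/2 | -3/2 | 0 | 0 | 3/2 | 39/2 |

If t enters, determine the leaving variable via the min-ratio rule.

p

Column t entries and ratios — s_1: -5/4 ≤ 0, skip; s_2: (23/2)/(1/2) = 23; p: (13/4)/(1/4) = 13.
Smallest ratio is 13 in the row of p, so p leaves.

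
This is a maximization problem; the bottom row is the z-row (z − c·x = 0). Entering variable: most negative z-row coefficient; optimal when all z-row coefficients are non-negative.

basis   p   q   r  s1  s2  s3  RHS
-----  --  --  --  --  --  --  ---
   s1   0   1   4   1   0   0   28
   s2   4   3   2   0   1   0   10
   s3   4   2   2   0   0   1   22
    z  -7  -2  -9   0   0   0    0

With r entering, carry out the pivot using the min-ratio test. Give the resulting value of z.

45

Ratio test on column r — row 1: 28/4 = 7; row 2: 10/2 = 5; row 3: 22/2 = 11. Minimum is 5 at row 2 (s2 leaves); pivot element 2.
Pivot on row 2; the z-row RHS becomes 0 − (-9)·5 = 45.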